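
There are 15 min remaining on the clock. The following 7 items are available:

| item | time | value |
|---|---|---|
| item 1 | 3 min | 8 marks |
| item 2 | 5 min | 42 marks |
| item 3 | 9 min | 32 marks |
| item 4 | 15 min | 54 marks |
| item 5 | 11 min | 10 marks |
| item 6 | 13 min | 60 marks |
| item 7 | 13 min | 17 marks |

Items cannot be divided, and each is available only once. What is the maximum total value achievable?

74 marks

This is a 0/1 knapsack; check combinations near the capacity.
- item 2+item 3: time 5+9=14, value 42+32=74
- item 6: time 13, value 60
- item 4: time 15, value 54
- item 1+item 2: time 3+5=8, value 8+42=50
Best: 74 marks.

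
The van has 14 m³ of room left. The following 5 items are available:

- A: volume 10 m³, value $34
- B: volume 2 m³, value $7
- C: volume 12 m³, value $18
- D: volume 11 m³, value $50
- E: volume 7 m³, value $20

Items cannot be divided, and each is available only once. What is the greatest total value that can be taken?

Check high-value combinations within 14 m³:
- B+D: volume 2+11=13, value 7+50=57
- D: volume 11, value 50
- A+B: volume 10+2=12, value 34+7=41
- A: volume 10, value 34
Best: $57.

$57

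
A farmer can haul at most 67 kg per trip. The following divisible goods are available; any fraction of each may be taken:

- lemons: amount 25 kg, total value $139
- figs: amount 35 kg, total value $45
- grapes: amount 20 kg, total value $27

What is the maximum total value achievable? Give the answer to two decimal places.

194.29

Take in order of value per unit:
- lemons (139/25 per unit): all 25 → value 139, running total 139.00
- grapes (27/20 per unit): all 20 → value 27, running total 166.00
- figs (45/35 per unit): 22 of 35 → value 22×45/35 = 28.2857, running total 194.29
Total 194.29.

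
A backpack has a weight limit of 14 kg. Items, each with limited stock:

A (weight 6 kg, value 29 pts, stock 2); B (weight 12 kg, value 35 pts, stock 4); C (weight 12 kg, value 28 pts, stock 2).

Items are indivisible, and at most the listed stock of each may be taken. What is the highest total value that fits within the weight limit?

58 pts

Top feasible selections:
- 2×A: weight 12, value 58
- 1×B: weight 12, value 35
- 1×A: weight 6, value 29
- 1×C: weight 12, value 28
Best: 58 pts.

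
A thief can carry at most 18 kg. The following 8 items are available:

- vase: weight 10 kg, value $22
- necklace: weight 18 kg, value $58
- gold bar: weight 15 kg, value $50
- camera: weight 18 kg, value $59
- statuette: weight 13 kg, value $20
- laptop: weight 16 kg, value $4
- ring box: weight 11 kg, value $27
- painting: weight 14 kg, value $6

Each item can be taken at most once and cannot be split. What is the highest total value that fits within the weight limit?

This is a 0/1 knapsack; check combinations near the capacity.
- camera: weight 18, value 59
- necklace: weight 18, value 58
- gold bar: weight 15, value 50
Best: $59.

$59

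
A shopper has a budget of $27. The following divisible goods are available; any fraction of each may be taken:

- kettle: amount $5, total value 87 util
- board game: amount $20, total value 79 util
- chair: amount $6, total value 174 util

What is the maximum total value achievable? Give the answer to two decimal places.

Take in order of value per unit:
- chair (174/6 per unit): all 6 → value 174, running total 174.00
- kettle (87/5 per unit): all 5 → value 87, running total 261.00
- board game (79/20 per unit): 16 of 20 → value 16×79/20 = 63.2000, running total 324.20
Total 324.20.

324.20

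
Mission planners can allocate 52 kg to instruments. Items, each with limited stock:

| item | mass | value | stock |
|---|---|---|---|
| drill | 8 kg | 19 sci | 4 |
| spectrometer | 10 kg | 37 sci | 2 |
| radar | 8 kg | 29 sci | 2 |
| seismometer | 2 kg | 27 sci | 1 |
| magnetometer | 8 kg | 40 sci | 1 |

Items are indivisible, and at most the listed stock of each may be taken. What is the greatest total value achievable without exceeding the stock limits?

200 sci

Top feasible selections:
- 2×drill + 1×spectrometer + 2×radar + 1×seismometer + 1×magnetometer: mass 52, value 200
- 2×spectrometer + 2×radar + 1×seismometer + 1×magnetometer: mass 46, value 199
Best: 200 sci.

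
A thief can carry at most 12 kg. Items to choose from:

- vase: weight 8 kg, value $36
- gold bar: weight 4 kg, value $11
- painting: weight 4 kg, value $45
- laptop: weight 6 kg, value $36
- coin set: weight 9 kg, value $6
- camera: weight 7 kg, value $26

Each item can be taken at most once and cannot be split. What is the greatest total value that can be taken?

$81

Check high-value combinations within 12 kg:
- painting+laptop: weight 4+6=10, value 45+36=81
- vase+painting: weight 8+4=12, value 36+45=81
- painting+camera: weight 4+7=11, value 45+26=71
- gold bar+painting: weight 4+4=8, value 11+45=56
Best: $81.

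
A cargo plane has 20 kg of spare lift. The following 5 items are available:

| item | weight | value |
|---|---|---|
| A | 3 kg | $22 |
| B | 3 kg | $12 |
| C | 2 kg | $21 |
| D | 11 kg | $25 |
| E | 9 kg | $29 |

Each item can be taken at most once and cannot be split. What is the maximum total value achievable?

Check high-value combinations within 20 kg:
- A+B+C+E: weight 3+3+2+9=17, value 22+12+21+29=84
- A+B+C+D: weight 3+3+2+11=19, value 22+12+21+25=80
- A+C+E: weight 3+2+9=14, value 22+21+29=72
Best: $84.

$84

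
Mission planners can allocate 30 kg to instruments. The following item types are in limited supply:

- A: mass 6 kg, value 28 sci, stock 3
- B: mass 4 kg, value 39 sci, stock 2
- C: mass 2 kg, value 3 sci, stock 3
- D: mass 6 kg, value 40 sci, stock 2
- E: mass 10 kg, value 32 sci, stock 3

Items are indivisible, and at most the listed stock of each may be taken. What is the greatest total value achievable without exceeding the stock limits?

Best selections within mass 30 and stock limits:
- 1×A + 2×B + 2×C + 2×D: mass 30, value 192
- 2×B + 2×D + 1×E: mass 30, value 190
Best: 192 sci.

192 sci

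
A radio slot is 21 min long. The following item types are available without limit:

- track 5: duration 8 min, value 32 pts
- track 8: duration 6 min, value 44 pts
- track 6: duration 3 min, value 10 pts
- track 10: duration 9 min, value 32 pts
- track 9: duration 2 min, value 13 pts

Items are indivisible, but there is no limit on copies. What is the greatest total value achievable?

145 pts

Best value-per-unit is track 8 at 44/6; filling with it alone gives 3×44 = 132.
Optimal mix: 3×track 8 + 1×track 9 → duration 20, value 145.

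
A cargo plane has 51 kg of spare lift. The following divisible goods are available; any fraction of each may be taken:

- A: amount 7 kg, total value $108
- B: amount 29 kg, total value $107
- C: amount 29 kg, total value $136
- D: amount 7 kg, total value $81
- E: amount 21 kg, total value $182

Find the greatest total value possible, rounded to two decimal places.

446.03

Take in order of value per unit:
- A (108/7 per unit): all 7 → value 108, running total 108.00
- D (81/7 per unit): all 7 → value 81, running total 189.00
- E (182/21 per unit): all 21 → value 182, running total 371.00
- C (136/29 per unit): 16 of 29 → value 16×136/29 = 75.0345, running total 446.03
Total 446.03.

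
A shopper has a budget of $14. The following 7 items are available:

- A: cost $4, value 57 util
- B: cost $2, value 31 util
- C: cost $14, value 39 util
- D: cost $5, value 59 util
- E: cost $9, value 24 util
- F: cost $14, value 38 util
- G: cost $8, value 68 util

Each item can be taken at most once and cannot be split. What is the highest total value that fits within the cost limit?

Check high-value combinations within $14:
- A+B+G: cost 4+2+8=14, value 57+31+68=156
- A+B+D: cost 4+2+5=11, value 57+31+59=147
- D+G: cost 5+8=13, value 59+68=127
- A+G: cost 4+8=12, value 57+68=125
- A+D: cost 4+5=9, value 57+59=116
Best: 156 util.

156 util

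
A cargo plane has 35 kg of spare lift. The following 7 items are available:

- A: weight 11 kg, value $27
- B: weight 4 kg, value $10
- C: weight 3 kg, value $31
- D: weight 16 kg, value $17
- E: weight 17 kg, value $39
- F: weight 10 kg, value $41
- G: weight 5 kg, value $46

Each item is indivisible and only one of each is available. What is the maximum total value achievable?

$157

Check high-value combinations within 35 kg:
- C+E+F+G: weight 3+17+10+5=35, value 31+39+41+46=157
- A+B+C+F+G: weight 11+4+3+10+5=33, value 27+10+31+41+46=155
- A+C+F+G: weight 11+3+10+5=29, value 27+31+41+46=145
- C+D+F+G: weight 3+16+10+5=34, value 31+17+41+46=135
- B+C+F+G: weight 4+3+10+5=22, value 10+31+41+46=128
Best: $157.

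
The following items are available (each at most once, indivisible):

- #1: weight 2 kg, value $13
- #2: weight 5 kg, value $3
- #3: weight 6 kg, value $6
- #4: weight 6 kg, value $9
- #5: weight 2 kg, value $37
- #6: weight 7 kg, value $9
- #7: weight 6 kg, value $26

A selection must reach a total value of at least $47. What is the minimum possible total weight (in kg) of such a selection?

Subsets with value ≥ 47, sorted by total weight:
- #1+#5: weight 4, value 50
- #5+#7: weight 8, value 63
- #1+#2+#5: weight 9, value 53
Minimum weight: 4 kg.

4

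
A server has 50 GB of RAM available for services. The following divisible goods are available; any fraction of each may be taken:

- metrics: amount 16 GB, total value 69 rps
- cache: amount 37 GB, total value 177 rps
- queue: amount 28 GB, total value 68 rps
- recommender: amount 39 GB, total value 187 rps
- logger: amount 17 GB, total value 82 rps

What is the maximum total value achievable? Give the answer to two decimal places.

Take in order of value per unit:
- logger (82/17 per unit): all 17 → value 82, running total 82.00
- recommender (187/39 per unit): 33 of 39 → value 33×187/39 = 158.2308, running total 240.23
Total 240.23.

240.23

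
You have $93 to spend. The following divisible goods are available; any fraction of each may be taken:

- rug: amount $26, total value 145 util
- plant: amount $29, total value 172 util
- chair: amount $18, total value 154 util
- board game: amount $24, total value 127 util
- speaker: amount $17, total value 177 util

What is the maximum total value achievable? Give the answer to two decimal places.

663.88

Take in order of value per unit:
- speaker (177/17 per unit): all 17 → value 177, running total 177.00
- chair (154/18 per unit): all 18 → value 154, running total 331.00
- plant (172/29 per unit): all 29 → value 172, running total 503.00
- rug (145/26 per unit): all 26 → value 145, running total 648.00
- board game (127/24 per unit): 3 of 24 → value 3×127/24 = 15.8750, running total 663.88
Total 663.88.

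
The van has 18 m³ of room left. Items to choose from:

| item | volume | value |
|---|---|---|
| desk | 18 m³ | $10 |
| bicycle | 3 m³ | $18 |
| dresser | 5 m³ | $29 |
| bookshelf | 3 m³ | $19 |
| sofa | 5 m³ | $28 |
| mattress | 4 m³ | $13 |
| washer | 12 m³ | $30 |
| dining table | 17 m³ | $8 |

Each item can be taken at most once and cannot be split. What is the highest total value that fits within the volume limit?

This is a 0/1 knapsack; check combinations near the capacity.
- bicycle+dresser+bookshelf+sofa: volume 3+5+3+5=16, value 18+29+19+28=94
- dresser+bookshelf+sofa+mattress: volume 5+3+5+4=17, value 29+19+28+13=89
- bicycle+dresser+sofa+mattress: volume 3+5+5+4=17, value 18+29+28+13=88
- bicycle+dresser+bookshelf+mattress: volume 3+5+3+4=15, value 18+29+19+13=79
Best: $94.

$94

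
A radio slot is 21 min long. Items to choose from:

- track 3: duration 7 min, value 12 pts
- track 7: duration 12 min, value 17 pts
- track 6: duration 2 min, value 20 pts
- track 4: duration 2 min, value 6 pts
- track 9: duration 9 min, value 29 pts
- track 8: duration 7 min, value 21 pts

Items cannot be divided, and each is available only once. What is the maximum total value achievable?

Check high-value combinations within 21 min:
- track 6+track 4+track 9+track 8: duration 2+2+9+7=20, value 20+6+29+21=76
- track 6+track 9+track 8: duration 2+9+7=18, value 20+29+21=70
- track 3+track 6+track 4+track 9: duration 7+2+2+9=20, value 12+20+6+29=67
Best: 76 pts.

76 pts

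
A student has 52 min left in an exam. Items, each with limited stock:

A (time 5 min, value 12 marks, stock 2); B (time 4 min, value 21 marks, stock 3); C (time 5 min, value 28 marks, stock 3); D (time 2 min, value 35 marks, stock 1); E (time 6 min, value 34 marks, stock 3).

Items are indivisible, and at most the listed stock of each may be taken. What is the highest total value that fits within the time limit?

Best selections within time 52 and stock limits:
- 1×A + 3×B + 3×C + 1×D + 3×E: time 52, value 296
- 3×B + 3×C + 1×D + 3×E: time 47, value 284
Best: 296 marks.

296 marks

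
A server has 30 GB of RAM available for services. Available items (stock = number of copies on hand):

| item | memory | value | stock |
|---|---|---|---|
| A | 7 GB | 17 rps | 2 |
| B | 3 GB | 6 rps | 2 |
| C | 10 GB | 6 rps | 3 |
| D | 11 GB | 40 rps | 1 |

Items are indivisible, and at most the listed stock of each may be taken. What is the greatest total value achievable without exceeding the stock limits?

80 rps

Best selections within memory 30 and stock limits:
- 2×A + 1×B + 1×D: memory 28, value 80
- 2×A + 1×D: memory 25, value 74
- 1×A + 2×B + 1×D: memory 24, value 69
Best: 80 rps.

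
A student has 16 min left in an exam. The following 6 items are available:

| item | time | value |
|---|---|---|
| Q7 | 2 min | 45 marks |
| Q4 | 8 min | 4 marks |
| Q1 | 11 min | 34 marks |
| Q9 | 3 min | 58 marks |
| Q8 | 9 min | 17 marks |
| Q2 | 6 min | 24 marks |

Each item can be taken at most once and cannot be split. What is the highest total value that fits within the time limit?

137 marks

Check high-value combinations within 16 min:
- Q7+Q1+Q9: time 2+11+3=16, value 45+34+58=137
- Q7+Q9+Q2: time 2+3+6=11, value 45+58+24=127
- Q7+Q9+Q8: time 2+3+9=14, value 45+58+17=120
- Q7+Q4+Q9: time 2+8+3=13, value 45+4+58=107
Best: 137 marks.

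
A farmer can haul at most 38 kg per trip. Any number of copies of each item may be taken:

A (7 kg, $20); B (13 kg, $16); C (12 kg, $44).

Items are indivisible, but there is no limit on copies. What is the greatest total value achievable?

Best value-per-unit is C at 44/12, and filling with it alone uses weight 3×12=36. No mix of the others beats 3×44 = 132.

$132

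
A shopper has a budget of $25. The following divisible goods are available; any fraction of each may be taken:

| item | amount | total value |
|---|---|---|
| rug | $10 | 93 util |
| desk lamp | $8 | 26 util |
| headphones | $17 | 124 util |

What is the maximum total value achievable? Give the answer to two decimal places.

202.41

Take in order of value per unit:
- rug (93/10 per unit): all 10 → value 93, running total 93.00
- headphones (124/17 per unit): 15 of 17 → value 15×124/17 = 109.4118, running total 202.41
Total 202.41.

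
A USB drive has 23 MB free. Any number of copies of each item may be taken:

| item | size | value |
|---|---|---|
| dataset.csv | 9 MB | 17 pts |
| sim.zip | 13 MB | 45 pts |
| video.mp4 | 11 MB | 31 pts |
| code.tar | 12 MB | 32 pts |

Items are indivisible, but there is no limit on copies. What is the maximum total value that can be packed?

Best value-per-unit is sim.zip at 45/13; filling with it alone gives 1×45 = 45.
Optimal mix: 1×video.mp4 + 1×code.tar → size 23, value 63.

63 pts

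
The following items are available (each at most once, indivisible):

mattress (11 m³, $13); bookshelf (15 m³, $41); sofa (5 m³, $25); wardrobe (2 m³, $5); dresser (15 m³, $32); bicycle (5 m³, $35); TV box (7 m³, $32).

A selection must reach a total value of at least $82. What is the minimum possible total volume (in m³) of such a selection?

17

Subsets with value ≥ 82, sorted by total volume:
- sofa+bicycle+TV box: volume 17, value 92
- sofa+wardrobe+bicycle+TV box: volume 19, value 97
- bookshelf+sofa+bicycle: volume 25, value 101
- sofa+dresser+bicycle: volume 25, value 92
Minimum volume: 17 m³.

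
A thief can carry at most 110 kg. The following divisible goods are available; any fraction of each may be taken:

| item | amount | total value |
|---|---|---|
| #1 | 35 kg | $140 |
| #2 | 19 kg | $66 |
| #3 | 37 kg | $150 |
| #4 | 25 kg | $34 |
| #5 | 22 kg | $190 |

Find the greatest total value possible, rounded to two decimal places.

Take in order of value per unit:
- #5 (190/22 per unit): all 22 → value 190, running total 190.00
- #3 (150/37 per unit): all 37 → value 150, running total 340.00
- #1 (140/35 per unit): all 35 → value 140, running total 480.00
- #2 (66/19 per unit): 16 of 19 → value 16×66/19 = 55.5789, running total 535.58
Total 535.58.

535.58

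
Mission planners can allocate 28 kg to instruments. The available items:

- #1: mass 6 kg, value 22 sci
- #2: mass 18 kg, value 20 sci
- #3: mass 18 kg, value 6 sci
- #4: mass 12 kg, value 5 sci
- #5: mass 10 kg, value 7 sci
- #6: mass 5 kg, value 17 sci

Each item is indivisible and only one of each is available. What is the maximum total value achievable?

46 sci

Check high-value combinations within 28 kg:
- #1+#5+#6: mass 6+10+5=21, value 22+7+17=46
- #1+#4+#6: mass 6+12+5=23, value 22+5+17=44
- #1+#2: mass 6+18=24, value 22+20=42
- #1+#6: mass 6+5=11, value 22+17=39
Best: 46 sci.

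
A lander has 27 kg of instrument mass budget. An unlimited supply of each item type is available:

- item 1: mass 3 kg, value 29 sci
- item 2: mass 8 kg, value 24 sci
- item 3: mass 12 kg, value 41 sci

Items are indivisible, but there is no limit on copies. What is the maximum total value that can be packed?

Best value-per-unit is item 1 at 29/3, and filling with it alone uses mass 9×3=27. No mix of the others beats 9×29 = 261.

261 sci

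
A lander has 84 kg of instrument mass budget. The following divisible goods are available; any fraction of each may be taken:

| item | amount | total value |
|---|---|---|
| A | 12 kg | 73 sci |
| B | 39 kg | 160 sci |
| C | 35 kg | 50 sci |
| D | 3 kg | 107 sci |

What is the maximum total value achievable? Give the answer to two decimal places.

Take in order of value per unit:
- D (107/3 per unit): all 3 → value 107, running total 107.00
- A (73/12 per unit): all 12 → value 73, running total 180.00
- B (160/39 per unit): all 39 → value 160, running total 340.00
- C (50/35 per unit): 30 of 35 → value 30×50/35 = 42.8571, running total 382.86
Total 382.86.

382.86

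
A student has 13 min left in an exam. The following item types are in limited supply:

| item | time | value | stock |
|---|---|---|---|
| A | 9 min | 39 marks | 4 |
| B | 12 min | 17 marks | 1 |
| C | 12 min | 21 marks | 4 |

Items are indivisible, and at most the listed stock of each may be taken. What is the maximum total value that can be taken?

Best selections within time 13 and stock limits:
- 1×A: time 9, value 39
- 1×C: time 12, value 21
Best: 39 marks.

39 marks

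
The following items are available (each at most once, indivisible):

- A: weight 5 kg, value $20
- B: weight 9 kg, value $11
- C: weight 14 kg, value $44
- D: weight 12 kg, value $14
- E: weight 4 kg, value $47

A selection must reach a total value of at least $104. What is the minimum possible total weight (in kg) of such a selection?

Subsets with value ≥ 104, sorted by total weight:
- A+C+E: weight 23, value 111
- C+D+E: weight 30, value 105
- A+B+C+E: weight 32, value 122
- A+C+D+E: weight 35, value 125
Minimum weight: 23 kg.

23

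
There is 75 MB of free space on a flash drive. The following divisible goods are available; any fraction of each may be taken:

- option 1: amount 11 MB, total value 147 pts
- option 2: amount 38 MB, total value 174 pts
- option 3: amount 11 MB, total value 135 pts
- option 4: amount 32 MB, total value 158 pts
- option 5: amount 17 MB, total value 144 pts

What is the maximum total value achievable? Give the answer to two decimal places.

Take in order of value per unit:
- option 1 (147/11 per unit): all 11 → value 147, running total 147.00
- option 3 (135/11 per unit): all 11 → value 135, running total 282.00
- option 5 (144/17 per unit): all 17 → value 144, running total 426.00
- option 4 (158/32 per unit): all 32 → value 158, running total 584.00
- option 2 (174/38 per unit): 4 of 38 → value 4×174/38 = 18.3158, running total 602.32
Total 602.32.

602.32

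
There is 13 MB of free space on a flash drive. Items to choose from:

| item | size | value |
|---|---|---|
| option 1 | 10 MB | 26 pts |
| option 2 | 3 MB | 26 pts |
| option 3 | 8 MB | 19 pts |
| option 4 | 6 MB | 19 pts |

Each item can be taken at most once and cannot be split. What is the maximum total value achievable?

Check high-value combinations within 13 MB:
- option 1+option 2: size 10+3=13, value 26+26=52
- option 2+option 4: size 3+6=9, value 26+19=45
- option 2+option 3: size 3+8=11, value 26+19=45
- option 2: size 3, value 26
Best: 52 pts.

52 pts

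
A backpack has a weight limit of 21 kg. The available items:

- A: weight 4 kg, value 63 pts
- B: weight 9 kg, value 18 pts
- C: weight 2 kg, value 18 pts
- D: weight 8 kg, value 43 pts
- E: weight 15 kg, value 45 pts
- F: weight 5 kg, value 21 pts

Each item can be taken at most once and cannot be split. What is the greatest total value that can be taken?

145 pts

Check high-value combinations within 21 kg:
- A+C+D+F: weight 4+2+8+5=19, value 63+18+43+21=145
- A+D+F: weight 4+8+5=17, value 63+43+21=127
- A+C+E: weight 4+2+15=21, value 63+18+45=126
Best: 145 pts.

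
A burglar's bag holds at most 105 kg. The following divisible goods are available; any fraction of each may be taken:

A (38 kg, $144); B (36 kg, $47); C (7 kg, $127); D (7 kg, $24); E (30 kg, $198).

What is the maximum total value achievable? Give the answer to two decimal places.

Take in order of value per unit:
- C (127/7 per unit): all 7 → value 127, running total 127.00
- E (198/30 per unit): all 30 → value 198, running total 325.00
- A (144/38 per unit): all 38 → value 144, running total 469.00
- D (24/7 per unit): all 7 → value 24, running total 493.00
- B (47/36 per unit): 23 of 36 → value 23×47/36 = 30.0278, running total 523.03
Total 523.03.

523.03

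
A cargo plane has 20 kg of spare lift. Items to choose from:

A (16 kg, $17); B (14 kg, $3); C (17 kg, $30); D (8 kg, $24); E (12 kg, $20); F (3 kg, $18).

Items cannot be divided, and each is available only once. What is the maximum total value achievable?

Check high-value combinations within 20 kg:
- C+F: weight 17+3=20, value 30+18=48
- D+E: weight 8+12=20, value 24+20=44
- D+F: weight 8+3=11, value 24+18=42
- E+F: weight 12+3=15, value 20+18=38
- A+F: weight 16+3=19, value 17+18=35
Best: $48.

$48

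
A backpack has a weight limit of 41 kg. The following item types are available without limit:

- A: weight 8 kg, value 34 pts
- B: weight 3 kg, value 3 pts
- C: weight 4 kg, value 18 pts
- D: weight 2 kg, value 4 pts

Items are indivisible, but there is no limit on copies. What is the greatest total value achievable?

180 pts

Best value-per-unit is C at 18/4, and filling with it alone uses weight 10×4=40. No mix of the others beats 10×18 = 180.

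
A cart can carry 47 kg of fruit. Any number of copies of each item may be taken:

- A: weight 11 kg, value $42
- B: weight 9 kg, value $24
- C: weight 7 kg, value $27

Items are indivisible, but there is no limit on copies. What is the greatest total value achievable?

Best value-per-unit is C at 27/7; filling with it alone gives 6×27 = 162.
Optimal mix: 3×A + 2×C → weight 47, value 180.

$180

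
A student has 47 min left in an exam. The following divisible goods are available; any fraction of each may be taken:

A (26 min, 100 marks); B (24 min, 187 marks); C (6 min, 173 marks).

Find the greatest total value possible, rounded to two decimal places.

425.38

Take in order of value per unit:
- C (173/6 per unit): all 6 → value 173, running total 173.00
- B (187/24 per unit): all 24 → value 187, running total 360.00
- A (100/26 per unit): 17 of 26 → value 17×100/26 = 65.3846, running total 425.38
Total 425.38.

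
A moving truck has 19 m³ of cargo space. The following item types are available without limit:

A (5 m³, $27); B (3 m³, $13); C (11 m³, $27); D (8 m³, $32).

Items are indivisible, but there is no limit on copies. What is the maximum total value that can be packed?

$94

Best value-per-unit is A at 27/5; filling with it alone gives 3×27 = 81.
Optimal mix: 3×A + 1×B → volume 18, value 94.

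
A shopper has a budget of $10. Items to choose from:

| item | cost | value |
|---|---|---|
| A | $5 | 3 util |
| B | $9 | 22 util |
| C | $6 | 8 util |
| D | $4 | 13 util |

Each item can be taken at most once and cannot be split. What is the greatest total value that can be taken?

Check high-value combinations within $10:
- B: cost 9, value 22
- C+D: cost 6+4=10, value 8+13=21
- A+D: cost 5+4=9, value 3+13=16
Best: 22 util.

22 util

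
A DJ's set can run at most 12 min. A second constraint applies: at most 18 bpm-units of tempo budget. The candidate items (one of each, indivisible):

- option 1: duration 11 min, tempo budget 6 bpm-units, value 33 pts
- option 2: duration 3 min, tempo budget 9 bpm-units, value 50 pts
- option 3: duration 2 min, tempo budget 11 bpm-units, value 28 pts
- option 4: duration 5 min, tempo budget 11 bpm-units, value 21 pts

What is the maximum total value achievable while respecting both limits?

50 pts

Feasible sets respecting both limits:
- option 2: duration 3, tempo budget 9, value 50
- option 1: duration 11, tempo budget 6, value 33
- option 3: duration 2, tempo budget 11, value 28
- option 4: duration 5, tempo budget 11, value 21
Best: 50 pts.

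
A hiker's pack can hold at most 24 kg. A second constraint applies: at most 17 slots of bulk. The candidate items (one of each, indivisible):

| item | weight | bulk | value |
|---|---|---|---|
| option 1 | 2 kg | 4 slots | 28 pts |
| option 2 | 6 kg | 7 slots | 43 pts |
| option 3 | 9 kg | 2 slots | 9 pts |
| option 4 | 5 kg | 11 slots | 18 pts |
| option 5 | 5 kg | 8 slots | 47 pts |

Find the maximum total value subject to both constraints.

99 pts

Feasible sets respecting both limits:
- option 2+option 3+option 5: weight 20, bulk 17, value 99
- option 2+option 5: weight 11, bulk 15, value 90
- option 1+option 3+option 5: weight 16, bulk 14, value 84
- option 1+option 2+option 3: weight 17, bulk 13, value 80
Best: 99 pts.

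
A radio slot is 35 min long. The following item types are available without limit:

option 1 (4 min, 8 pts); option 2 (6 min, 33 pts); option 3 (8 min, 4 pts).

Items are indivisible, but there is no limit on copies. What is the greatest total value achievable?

Best value-per-unit is option 2 at 33/6; filling with it alone gives 5×33 = 165.
Optimal mix: 1×option 1 + 5×option 2 → duration 34, value 173.

173 pts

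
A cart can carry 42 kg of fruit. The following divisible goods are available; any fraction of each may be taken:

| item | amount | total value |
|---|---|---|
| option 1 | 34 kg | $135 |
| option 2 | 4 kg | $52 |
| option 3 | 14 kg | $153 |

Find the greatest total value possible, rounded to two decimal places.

300.29

Take in order of value per unit:
- option 2 (52/4 per unit): all 4 → value 52, running total 52.00
- option 3 (153/14 per unit): all 14 → value 153, running total 205.00
- option 1 (135/34 per unit): 24 of 34 → value 24×135/34 = 95.2941, running total 300.29
Total 300.29.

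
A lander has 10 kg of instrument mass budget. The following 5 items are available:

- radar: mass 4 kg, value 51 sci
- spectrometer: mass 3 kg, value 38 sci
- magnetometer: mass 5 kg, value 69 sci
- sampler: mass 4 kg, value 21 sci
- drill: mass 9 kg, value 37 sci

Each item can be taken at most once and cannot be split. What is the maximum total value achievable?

120 sci

Check high-value combinations within 10 kg:
- radar+magnetometer: mass 4+5=9, value 51+69=120
- spectrometer+magnetometer: mass 3+5=8, value 38+69=107
- magnetometer+sampler: mass 5+4=9, value 69+21=90
Best: 120 sci.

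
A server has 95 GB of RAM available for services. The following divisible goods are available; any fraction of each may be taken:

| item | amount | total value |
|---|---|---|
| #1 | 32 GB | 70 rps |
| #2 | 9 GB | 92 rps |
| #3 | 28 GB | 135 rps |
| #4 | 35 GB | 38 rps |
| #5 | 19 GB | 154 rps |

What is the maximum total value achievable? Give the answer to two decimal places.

Take in order of value per unit:
- #2 (92/9 per unit): all 9 → value 92, running total 92.00
- #5 (154/19 per unit): all 19 → value 154, running total 246.00
- #3 (135/28 per unit): all 28 → value 135, running total 381.00
- #1 (70/32 per unit): all 32 → value 70, running total 451.00
- #4 (38/35 per unit): 7 of 35 → value 7×38/35 = 7.6000, running total 458.60
Total 458.60.

458.60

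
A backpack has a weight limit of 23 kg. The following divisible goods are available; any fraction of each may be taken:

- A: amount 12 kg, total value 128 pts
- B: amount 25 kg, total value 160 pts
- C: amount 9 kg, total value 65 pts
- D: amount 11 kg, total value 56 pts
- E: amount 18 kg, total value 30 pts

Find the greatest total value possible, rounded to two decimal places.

Take in order of value per unit:
- A (128/12 per unit): all 12 → value 128, running total 128.00
- C (65/9 per unit): all 9 → value 65, running total 193.00
- B (160/25 per unit): 2 of 25 → value 2×160/25 = 12.8000, running total 205.80
Total 205.80.

205.80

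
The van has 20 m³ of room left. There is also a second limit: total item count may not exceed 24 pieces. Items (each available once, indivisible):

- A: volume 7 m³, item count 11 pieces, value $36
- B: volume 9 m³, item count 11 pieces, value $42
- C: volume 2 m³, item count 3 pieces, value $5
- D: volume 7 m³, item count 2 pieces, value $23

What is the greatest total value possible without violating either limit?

Feasible sets respecting both limits:
- A+B: volume 16, item count 22, value 78
- B+C+D: volume 18, item count 16, value 70
- B+D: volume 16, item count 13, value 65
- A+C+D: volume 16, item count 16, value 64
Best: $78.

$78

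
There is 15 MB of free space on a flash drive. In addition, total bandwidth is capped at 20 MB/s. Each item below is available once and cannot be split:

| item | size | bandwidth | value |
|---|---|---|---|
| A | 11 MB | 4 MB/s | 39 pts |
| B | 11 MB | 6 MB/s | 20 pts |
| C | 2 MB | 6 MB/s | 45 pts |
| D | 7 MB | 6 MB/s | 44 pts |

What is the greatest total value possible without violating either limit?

Feasible sets respecting both limits:
- C+D: size 9, bandwidth 12, value 89
- A+C: size 13, bandwidth 10, value 84
- B+C: size 13, bandwidth 12, value 65
- C: size 2, bandwidth 6, value 45
Best: 89 pts.

89 pts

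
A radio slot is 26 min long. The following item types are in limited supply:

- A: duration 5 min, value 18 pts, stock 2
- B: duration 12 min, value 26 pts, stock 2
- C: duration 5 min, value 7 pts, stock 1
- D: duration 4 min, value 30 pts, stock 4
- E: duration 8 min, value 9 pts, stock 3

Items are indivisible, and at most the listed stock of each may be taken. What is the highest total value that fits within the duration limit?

156 pts

Top feasible selections:
- 2×A + 4×D: duration 26, value 156
- 1×A + 1×C + 4×D: duration 26, value 145
Best: 156 pts.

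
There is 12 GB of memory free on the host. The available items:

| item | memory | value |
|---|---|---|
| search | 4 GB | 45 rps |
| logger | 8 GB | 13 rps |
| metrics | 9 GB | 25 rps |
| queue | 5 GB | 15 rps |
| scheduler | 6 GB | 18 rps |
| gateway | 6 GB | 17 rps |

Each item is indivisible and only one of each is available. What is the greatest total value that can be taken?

This is a 0/1 knapsack; check combinations near the capacity.
- search+scheduler: memory 4+6=10, value 45+18=63
- search+gateway: memory 4+6=10, value 45+17=62
- search+queue: memory 4+5=9, value 45+15=60
- search+logger: memory 4+8=12, value 45+13=58
- search: memory 4, value 45
Best: 63 rps.

63 rps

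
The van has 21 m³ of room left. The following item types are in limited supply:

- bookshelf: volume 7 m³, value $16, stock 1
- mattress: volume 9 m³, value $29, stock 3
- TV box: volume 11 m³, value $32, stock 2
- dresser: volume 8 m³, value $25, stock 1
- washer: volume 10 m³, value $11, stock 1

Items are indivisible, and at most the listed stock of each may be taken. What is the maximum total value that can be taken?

Best selections within volume 21 and stock limits:
- 1×mattress + 1×TV box: volume 20, value 61
- 2×mattress: volume 18, value 58
- 1×TV box + 1×dresser: volume 19, value 57
- 1×mattress + 1×dresser: volume 17, value 54
Best: $61.

$61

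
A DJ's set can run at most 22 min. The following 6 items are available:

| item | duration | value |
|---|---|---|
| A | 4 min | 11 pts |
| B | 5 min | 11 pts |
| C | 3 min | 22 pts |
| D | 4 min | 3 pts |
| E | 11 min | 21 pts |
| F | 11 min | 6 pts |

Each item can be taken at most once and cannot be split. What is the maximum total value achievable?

57 pts

This is a 0/1 knapsack; check combinations near the capacity.
- A+C+D+E: duration 4+3+4+11=22, value 11+22+3+21=57
- A+C+E: duration 4+3+11=18, value 11+22+21=54
- B+C+E: duration 5+3+11=19, value 11+22+21=54
Best: 57 pts.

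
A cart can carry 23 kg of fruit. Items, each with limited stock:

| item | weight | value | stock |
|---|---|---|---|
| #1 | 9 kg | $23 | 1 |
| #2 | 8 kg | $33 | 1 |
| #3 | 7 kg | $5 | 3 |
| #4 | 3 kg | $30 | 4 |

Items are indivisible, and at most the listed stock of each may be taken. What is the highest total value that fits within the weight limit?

$153

Top feasible selections:
- 1×#2 + 4×#4: weight 20, value 153
- 1×#1 + 4×#4: weight 21, value 143
Best: $153.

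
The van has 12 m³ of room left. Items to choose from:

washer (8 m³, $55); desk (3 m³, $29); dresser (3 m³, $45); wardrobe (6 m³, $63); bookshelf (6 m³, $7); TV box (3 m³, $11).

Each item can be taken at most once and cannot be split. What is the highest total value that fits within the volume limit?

$137

Check high-value combinations within 12 m³:
- desk+dresser+wardrobe: volume 3+3+6=12, value 29+45+63=137
- dresser+wardrobe+TV box: volume 3+6+3=12, value 45+63+11=119
- dresser+wardrobe: volume 3+6=9, value 45+63=108
- desk+wardrobe+TV box: volume 3+6+3=12, value 29+63+11=103
Best: $137.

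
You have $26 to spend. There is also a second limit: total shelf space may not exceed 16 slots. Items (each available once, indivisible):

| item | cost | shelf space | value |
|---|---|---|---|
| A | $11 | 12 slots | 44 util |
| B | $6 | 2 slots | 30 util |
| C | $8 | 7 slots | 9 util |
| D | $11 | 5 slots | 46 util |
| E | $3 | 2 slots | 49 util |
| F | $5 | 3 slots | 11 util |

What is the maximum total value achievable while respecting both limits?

Feasible sets respecting both limits:
- B+D+E+F: cost 25, shelf space 12, value 136
- B+D+E: cost 20, shelf space 9, value 125
- A+B+E: cost 20, shelf space 16, value 123
Best: 136 util.

136 util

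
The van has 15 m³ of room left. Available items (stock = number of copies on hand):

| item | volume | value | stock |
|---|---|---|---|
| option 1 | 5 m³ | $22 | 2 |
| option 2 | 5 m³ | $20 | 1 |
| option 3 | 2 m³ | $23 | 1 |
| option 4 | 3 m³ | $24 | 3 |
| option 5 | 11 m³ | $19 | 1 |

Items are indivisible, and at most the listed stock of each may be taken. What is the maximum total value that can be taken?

Top feasible selections:
- 1×option 3 + 3×option 4: volume 11, value 95
- 1×option 1 + 3×option 4: volume 14, value 94
- 1×option 1 + 1×option 3 + 2×option 4: volume 13, value 93
- 1×option 2 + 3×option 4: volume 14, value 92
Best: $95.

$95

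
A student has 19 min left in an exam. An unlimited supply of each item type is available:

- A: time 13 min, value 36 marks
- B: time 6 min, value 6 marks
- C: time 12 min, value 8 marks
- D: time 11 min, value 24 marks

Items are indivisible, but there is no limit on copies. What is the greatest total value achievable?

42 marks

Best value-per-unit is A at 36/13; filling with it alone gives 1×36 = 36.
Optimal mix: 1×A + 1×B → time 19, value 42.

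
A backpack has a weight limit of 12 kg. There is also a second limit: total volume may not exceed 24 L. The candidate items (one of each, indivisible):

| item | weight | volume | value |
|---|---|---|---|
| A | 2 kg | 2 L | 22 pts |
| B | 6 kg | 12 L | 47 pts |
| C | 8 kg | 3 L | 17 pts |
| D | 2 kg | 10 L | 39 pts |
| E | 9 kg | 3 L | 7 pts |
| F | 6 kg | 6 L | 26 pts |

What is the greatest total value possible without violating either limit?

Feasible sets respecting both limits:
- A+B+D: weight 10, volume 24, value 108
- A+D+F: weight 10, volume 18, value 87
- B+D: weight 8, volume 22, value 86
- A+C+D: weight 12, volume 15, value 78
Best: 108 pts.

108 pts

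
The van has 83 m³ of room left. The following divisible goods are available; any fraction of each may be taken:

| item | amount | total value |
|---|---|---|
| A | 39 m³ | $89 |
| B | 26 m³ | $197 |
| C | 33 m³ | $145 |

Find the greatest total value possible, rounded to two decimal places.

Take in order of value per unit:
- B (197/26 per unit): all 26 → value 197, running total 197.00
- C (145/33 per unit): all 33 → value 145, running total 342.00
- A (89/39 per unit): 24 of 39 → value 24×89/39 = 54.7692, running total 396.77
Total 396.77.

396.77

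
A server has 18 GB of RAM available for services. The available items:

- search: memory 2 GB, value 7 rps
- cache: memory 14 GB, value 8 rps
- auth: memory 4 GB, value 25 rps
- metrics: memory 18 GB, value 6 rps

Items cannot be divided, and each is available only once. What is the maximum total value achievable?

Check high-value combinations within 18 GB:
- cache+auth: memory 14+4=18, value 8+25=33
- search+auth: memory 2+4=6, value 7+25=32
- auth: memory 4, value 25
- search+cache: memory 2+14=16, value 7+8=15
- cache: memory 14, value 8
Best: 33 rps.

33 rps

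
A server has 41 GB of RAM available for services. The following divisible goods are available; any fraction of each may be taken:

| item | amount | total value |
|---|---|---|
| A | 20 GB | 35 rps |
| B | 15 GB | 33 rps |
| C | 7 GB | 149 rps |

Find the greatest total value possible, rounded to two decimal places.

215.25

Take in order of value per unit:
- C (149/7 per unit): all 7 → value 149, running total 149.00
- B (33/15 per unit): all 15 → value 33, running total 182.00
- A (35/20 per unit): 19 of 20 → value 19×35/20 = 33.2500, running total 215.25
Total 215.25.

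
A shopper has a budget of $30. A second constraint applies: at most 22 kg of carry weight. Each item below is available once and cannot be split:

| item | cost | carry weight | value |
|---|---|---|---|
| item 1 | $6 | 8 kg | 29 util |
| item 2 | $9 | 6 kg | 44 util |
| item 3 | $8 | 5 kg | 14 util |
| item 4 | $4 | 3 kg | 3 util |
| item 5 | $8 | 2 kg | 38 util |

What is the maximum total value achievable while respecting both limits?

Feasible sets respecting both limits:
- item 1+item 2+item 4+item 5: cost 27, carry weight 19, value 114
- item 1+item 2+item 5: cost 23, carry weight 16, value 111
- item 2+item 3+item 4+item 5: cost 29, carry weight 16, value 99
- item 2+item 3+item 5: cost 25, carry weight 13, value 96
Best: 114 util.

114 util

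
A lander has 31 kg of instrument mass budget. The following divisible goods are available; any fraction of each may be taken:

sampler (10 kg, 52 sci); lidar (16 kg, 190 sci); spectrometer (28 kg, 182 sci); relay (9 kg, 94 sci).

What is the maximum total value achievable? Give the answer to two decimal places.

Take in order of value per unit:
- lidar (190/16 per unit): all 16 → value 190, running total 190.00
- relay (94/9 per unit): all 9 → value 94, running total 284.00
- spectrometer (182/28 per unit): 6 of 28 → value 6×182/28 = 39.0000, running total 323.00
Total 323.00.

323.00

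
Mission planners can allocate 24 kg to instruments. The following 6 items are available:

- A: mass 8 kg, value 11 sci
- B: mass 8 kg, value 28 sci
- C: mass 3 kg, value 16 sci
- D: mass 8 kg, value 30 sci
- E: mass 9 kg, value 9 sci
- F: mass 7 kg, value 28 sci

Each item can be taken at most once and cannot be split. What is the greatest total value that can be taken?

Check high-value combinations within 24 kg:
- B+D+F: mass 8+8+7=23, value 28+30+28=86
- C+D+F: mass 3+8+7=18, value 16+30+28=74
- B+C+D: mass 8+3+8=19, value 28+16+30=74
- B+C+F: mass 8+3+7=18, value 28+16+28=72
Best: 86 sci.

86 sci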